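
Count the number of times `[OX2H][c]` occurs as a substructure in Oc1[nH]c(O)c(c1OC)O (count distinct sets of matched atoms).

3

[OX2H][c] is the SMARTS for a phenol: a hydroxyl oxygen attached to an aromatic carbon.
The molecule carries 3 separate instances of a hydroxyl group (-OH) meeting every constraint; each maps to a distinct set of atoms, giving 3 matches.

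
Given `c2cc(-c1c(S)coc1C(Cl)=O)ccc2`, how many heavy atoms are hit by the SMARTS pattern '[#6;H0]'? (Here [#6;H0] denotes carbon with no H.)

5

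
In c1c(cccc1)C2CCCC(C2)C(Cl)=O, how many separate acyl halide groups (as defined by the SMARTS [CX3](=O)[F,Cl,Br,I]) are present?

1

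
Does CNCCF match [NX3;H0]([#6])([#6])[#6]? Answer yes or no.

The pattern [NX3;H0]([#6])([#6])[#6] describes a trivalent nitrogen with no H, bonded to three carbons — a tertiary amine.
The closest candidate here is an N-methylamino group (-NHCH3), but the nitrogen still has one H (H1), not H0. No other fragment satisfies the full query, so there is no match.

No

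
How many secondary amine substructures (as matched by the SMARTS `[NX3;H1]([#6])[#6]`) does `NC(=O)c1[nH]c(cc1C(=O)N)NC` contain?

1

[NX3;H1]([#6])[#6] is the SMARTS for a secondary amine: a trivalent nitrogen with one H, bonded to two carbons.
Exactly one fragment in the molecule meets all constraints, giving 1 match.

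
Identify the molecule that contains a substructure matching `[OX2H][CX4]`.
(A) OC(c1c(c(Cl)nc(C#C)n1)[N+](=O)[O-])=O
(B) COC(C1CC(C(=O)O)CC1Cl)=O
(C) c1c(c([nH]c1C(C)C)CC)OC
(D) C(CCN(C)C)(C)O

D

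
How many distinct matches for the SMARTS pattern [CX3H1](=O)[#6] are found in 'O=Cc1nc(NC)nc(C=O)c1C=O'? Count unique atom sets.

[CX3H1](=O)[#6] is the SMARTS for an aldehyde: an sp2 carbon with one H, double-bonded to O and single-bonded to carbon.
The molecule carries 3 separate instances of an aldehyde (-CHO) meeting every constraint; each maps to a distinct set of atoms, giving 3 matches.

3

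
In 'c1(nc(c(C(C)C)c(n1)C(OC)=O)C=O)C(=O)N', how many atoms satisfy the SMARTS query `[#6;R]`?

4

The query [#6;R] means: carbon that is part of a ring.
Check the 18 heavy atoms by environment: 2× n (aromatic, in 6-ring) → no; 4× c (aromatic, in 6-ring) → match; 7× C (acyclic) → no; 4× O (acyclic) → no; 1× N (acyclic) → no.
That gives 4 matching atoms.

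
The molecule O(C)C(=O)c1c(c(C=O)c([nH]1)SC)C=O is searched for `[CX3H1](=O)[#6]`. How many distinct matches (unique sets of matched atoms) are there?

2

[CX3H1](=O)[#6] is the SMARTS for an aldehyde: an sp2 carbon with one H, double-bonded to O and single-bonded to carbon.
The molecule carries 2 separate instances of an aldehyde (-CHO) meeting every constraint; each maps to a distinct set of atoms, giving 2 matches.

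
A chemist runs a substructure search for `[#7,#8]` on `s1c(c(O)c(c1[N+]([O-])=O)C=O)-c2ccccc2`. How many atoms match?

5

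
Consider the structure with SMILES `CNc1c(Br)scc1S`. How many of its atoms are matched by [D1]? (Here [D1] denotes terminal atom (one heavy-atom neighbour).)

3

The query [D1] means: atom with exactly one heavy-atom neighbour (degree 1).
Check the 9 heavy atoms by environment: 1× s (aromatic, D2) → no; 1× c (aromatic, D2) → no; 3× c (aromatic, D3) → no; 1× Br (D1) → match; 1× N (D2) → no; 1× C (D1) → match; 1× S (D1) → match.
Summing the matching environments: 1 + 1 + 1 = 3 matching atoms.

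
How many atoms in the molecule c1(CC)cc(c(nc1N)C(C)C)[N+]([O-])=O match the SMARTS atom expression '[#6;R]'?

5

The query [#6;R] means: carbon that is part of a ring.
Check the 15 heavy atoms by environment: 1× n (aromatic, in 6-ring) → no; 5× c (aromatic, in 6-ring) → match; 5× C (acyclic) → no; 1× N (acyclic) → no; 1× N (charge +1, acyclic) → no; 1× O (charge -1, acyclic) → no; 1× O (acyclic) → no.
That gives 5 matching atoms.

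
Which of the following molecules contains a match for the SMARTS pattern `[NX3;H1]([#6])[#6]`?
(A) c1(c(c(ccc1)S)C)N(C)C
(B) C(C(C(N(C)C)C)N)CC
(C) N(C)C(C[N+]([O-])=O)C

[NX3;H1]([#6])[#6] describes a trivalent nitrogen with one H, bonded to two carbons (a secondary amine).
(A) has a dimethylamino group (-N(CH3)2) but the nitrogen has H0, not H1.
(B) has a dimethylamino group (-N(CH3)2) but the nitrogen has H0, not H1.
(C) contains an N-methylamino group (-NHCH3), which satisfies every atom and bond constraint.
So the answer is (C).

C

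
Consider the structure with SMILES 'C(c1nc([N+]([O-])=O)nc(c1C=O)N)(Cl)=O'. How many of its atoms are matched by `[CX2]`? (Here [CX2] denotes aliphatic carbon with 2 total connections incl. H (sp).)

0

The query [CX2] means: C with X2: aliphatic carbon with exactly 2 total connections.
Check the 15 heavy atoms by environment: 2× n (aromatic, X2) → no; 4× c (aromatic, X3) → no; 2× C (X3) → no; 3× O (X1) → no; 1× Cl (X1) → no; 1× N (X3) → no; 1× N (charge +1, X3) → no; 1× O (charge -1, X1) → no.
No environment satisfies the query, so 0 matching atoms.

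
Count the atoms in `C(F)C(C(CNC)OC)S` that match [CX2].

0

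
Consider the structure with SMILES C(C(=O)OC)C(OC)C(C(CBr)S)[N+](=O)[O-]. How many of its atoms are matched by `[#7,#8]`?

The query [#7,#8] means: nitrogen or oxygen (comma = OR).
Check the 16 heavy atoms by environment: 8× C → no; 1× Br → no; 4× O → match; 1× N (charge +1) → match; 1× O (charge -1) → match; 1× S → no.
Summing the matching environments: 4 + 1 + 1 = 6 matching atoms.

6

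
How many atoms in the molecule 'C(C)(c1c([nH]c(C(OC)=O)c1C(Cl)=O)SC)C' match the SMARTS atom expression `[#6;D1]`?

4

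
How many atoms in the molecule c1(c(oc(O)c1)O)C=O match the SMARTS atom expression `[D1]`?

3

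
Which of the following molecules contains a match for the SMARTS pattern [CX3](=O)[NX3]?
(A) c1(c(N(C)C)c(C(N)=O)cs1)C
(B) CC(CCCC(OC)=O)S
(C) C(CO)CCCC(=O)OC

A

[CX3](=O)[NX3] describes a carbonyl carbon bonded to a trivalent nitrogen (an amide).
(A) contains a primary amide (-C(=O)NH2), which satisfies every atom and bond constraint.
(B) has a methyl-ester group (-C(=O)OCH3) but the carbonyl is bonded to O, not to an NX3 nitrogen.
(C) has a methyl-ester group (-C(=O)OCH3) but the carbonyl is bonded to O, not to an NX3 nitrogen.
So the answer is (A).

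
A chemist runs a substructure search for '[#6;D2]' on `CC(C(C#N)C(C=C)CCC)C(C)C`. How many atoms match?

4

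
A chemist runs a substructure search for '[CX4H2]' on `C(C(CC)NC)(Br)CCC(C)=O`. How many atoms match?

3

The query [CX4H2] means: sp3 carbon (X4) with exactly two hydrogens.
Check the 12 heavy atoms by environment: 3× C (H2, X4) → match; 2× C (H1, X4) → no; 3× C (H3, X4) → no; 1× N (H1, X3) → no; 1× Br (H0, X1) → no; 1× C (H0, X3) → no; 1× O (H0, X1) → no.
That gives 3 matching atoms.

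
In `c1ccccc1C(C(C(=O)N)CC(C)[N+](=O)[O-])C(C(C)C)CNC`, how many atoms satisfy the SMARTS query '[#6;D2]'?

7

The query [#6;D2] means: any carbon bonded to exactly two heavy atoms.
Check the 24 heavy atoms by environment: 4× C (D1) → no; 6× C (D3) → no; 2× C (D2) → match; 1× c (aromatic, D3) → no; 5× c (aromatic, D2) → match; 1× N (charge +1, D3) → no; 1× O (charge -1, D1) → no; 2× O (D1) → no; 1× N (D2) → no; 1× N (D1) → no.
Summing the matching environments: 2 + 5 = 7 matching atoms.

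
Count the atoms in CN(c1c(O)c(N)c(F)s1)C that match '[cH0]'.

4

The query [cH0] means: aromatic carbon with no attached hydrogen (substituted or ring-fusion).
Check the 11 heavy atoms by environment: 1× s (aromatic, H0) → no; 4× c (aromatic, H0) → match; 1× N (H0) → no; 2× C (H3) → no; 1× F (H0) → no; 1× N (H2) → no; 1× O (H1) → no.
That gives 4 matching atoms.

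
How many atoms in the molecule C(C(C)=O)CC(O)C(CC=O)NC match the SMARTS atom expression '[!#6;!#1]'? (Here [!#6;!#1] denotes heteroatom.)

The query [!#6;!#1] means: not carbon and not hydrogen — any heteroatom.
Check the 13 heavy atoms by environment: 9× C → no; 1× N → match; 3× O → match.
Summing the matching environments: 1 + 3 = 4 matching atoms.

4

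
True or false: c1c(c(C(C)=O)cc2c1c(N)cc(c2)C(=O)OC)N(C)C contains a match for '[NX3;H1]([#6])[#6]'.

False

The pattern [NX3;H1]([#6])[#6] describes a trivalent nitrogen with one H, bonded to two carbons — a secondary amine.
The closest candidate here is a dimethylamino group (-N(CH3)2), but the nitrogen has H0, not H1. No other fragment satisfies the full query, so there is no match.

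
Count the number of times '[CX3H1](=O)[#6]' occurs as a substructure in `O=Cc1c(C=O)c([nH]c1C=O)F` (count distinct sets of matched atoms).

3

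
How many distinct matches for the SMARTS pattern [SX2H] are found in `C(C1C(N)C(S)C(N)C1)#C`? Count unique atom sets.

1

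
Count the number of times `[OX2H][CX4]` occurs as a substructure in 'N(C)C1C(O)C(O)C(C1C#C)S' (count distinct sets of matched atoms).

[OX2H][CX4] is the SMARTS for an aliphatic alcohol: a hydroxyl oxygen bound to an sp3 (X4) carbon.
The molecule carries 2 separate instances of a hydroxyl group (-OH) meeting every constraint; each maps to a distinct set of atoms, giving 2 matches.

2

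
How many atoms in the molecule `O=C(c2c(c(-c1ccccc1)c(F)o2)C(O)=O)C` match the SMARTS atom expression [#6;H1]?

5

The query [#6;H1] means: any carbon bearing exactly one hydrogen.
Check the 18 heavy atoms by environment: 1× o (aromatic, H0) → no; 5× c (aromatic, H0) → no; 5× c (aromatic, H1) → match; 1× F (H0) → no; 2× C (H0) → no; 2× O (H0) → no; 1× O (H1) → no; 1× C (H3) → no.
That gives 5 matching atoms.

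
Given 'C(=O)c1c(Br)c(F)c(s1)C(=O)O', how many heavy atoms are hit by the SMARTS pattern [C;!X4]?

2

The query [C;!X4] means: aliphatic carbon that does not have four total connections.
Check the 12 heavy atoms by environment: 1× s (aromatic, X2) → no; 4× c (aromatic, X3) → no; 1× Br (X1) → no; 2× C (X3) → match; 2× O (X1) → no; 1× F (X1) → no; 1× O (X2) → no.
That gives 2 matching atoms.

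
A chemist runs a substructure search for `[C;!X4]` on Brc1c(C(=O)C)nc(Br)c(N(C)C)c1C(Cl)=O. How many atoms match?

2

Check the 17 heavy atoms by environment: 1× n (aromatic, X2) → no; 5× c (aromatic, X3) → no; 2× Br (X1) → no; 1× N (X3) → no; 3× C (X4) → no; 2× C (X3) → match; 2× O (X1) → no; 1× Cl (X1) → no.
That gives 2 matching atoms.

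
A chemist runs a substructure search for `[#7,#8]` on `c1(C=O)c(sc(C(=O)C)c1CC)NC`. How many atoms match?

The query [#7,#8] means: nitrogen or oxygen (comma = OR).
Check the 14 heavy atoms by environment: 1× s (aromatic) → no; 4× c (aromatic) → no; 1× N → match; 6× C → no; 2× O → match.
Summing the matching environments: 1 + 2 = 3 matching atoms.

3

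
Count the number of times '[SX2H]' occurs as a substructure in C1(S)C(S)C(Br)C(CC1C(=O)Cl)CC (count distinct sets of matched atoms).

[SX2H] is the SMARTS for a thiol: an aliphatic sulfur with two connections, one being H.
The molecule carries 2 separate instances of a thiol (-SH) meeting every constraint; each maps to a distinct set of atoms, giving 2 matches.

2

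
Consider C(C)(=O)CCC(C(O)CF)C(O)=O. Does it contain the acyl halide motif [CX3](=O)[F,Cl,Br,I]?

The pattern [CX3](=O)[F,Cl,Br,I] describes a carbonyl carbon bonded to a halogen — an acyl halide.
The closest candidate here is a carboxylic acid group (-C(=O)OH), but the carbonyl is bonded to -OH, not to a halogen. No other fragment satisfies the full query, so there is no match.

No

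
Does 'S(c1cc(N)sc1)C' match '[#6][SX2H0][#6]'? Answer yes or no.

The pattern [#6][SX2H0][#6] describes an aliphatic sulfur bridging two carbons with no H on the sulfur — a thioether.
The molecule carries a methylthio ether (-SCH3), whose atoms satisfy every constraint of the query, so the pattern matches.

Yes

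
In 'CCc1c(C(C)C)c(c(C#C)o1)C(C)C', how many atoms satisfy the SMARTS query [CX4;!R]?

Check the 15 heavy atoms by environment: 1× o (aromatic, X2, in 5-ring) → no; 4× c (aromatic, X3, in 5-ring) → no; 8× C (X4, acyclic) → match; 2× C (X2, acyclic) → no.
That gives 8 matching atoms.

8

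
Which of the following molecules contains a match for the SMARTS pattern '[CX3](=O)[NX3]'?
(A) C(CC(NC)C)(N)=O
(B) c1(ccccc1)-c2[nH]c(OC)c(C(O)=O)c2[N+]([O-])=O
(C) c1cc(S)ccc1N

A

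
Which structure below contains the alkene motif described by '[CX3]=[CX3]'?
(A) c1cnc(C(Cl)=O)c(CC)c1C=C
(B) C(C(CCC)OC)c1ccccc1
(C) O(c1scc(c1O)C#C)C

A

[CX3]=[CX3] describes a non-aromatic C=C double bond between two sp2 carbons (an alkene).
(A) contains a vinyl group (-CH=CH2), which satisfies every atom and bond constraint.
(B) has an ethyl group (-CH2CH3) but its C-C bond is a single bond between CX4 carbons, not CX3=CX3.
(C) has an ethynyl group (-C#CH) but the C-C bond is a triple bond, not a double bond.
So the answer is (A).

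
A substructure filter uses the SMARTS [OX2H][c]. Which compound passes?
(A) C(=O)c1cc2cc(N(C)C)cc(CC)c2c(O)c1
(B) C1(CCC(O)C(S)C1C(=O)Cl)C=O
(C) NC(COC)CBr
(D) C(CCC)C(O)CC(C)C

[OX2H][c] describes a hydroxyl oxygen attached to an aromatic carbon (a phenol).
(A) contains a hydroxyl group (-OH), which satisfies every atom and bond constraint.
(B) has a hydroxyl group (-OH) but the -OH is on an aliphatic carbon, not an aromatic c.
(C) has a methoxy ether (-OCH3) but the oxygen has H0, not H1.
(D) has a hydroxyl group (-OH) but the -OH is on an aliphatic carbon, not an aromatic c.
So the answer is (A).

A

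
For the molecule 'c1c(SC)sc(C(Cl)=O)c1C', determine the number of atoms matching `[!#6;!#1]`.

4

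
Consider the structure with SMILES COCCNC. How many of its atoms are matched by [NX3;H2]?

0

The query [NX3;H2] means: aliphatic N with 3 total connections, two of them H — an -NH2 nitrogen (amine or amide).
Check the 6 heavy atoms by environment: 2× C (H2, X4) → no; 1× O (H0, X2) → no; 2× C (H3, X4) → no; 1× N (H1, X3) → no.
No environment satisfies the query, so 0 matching atoms.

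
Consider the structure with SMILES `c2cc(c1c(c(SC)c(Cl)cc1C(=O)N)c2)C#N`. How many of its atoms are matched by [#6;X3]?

11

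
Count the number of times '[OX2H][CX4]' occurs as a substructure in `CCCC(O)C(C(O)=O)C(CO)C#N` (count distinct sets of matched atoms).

[OX2H][CX4] is the SMARTS for an aliphatic alcohol: a hydroxyl oxygen bound to an sp3 (X4) carbon.
The molecule carries 2 separate instances of a hydroxyl group (-OH) meeting every constraint; each maps to a distinct set of atoms, giving 2 matches.

2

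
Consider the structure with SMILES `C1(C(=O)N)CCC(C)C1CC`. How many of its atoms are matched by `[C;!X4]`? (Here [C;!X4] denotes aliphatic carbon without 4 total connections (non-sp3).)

The query [C;!X4] means: aliphatic carbon that does not have four total connections.
Check the 11 heavy atoms by environment: 8× C (X4) → no; 1× C (X3) → match; 1× O (X1) → no; 1× N (X3) → no.
That gives 1 matching atom.

1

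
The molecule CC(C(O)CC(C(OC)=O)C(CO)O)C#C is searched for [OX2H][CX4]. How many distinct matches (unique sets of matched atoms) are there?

[OX2H][CX4] is the SMARTS for an aliphatic alcohol: a hydroxyl oxygen bound to an sp3 (X4) carbon.
The molecule carries 3 separate instances of a hydroxyl group (-OH) meeting every constraint; each maps to a distinct set of atoms, giving 3 matches.

3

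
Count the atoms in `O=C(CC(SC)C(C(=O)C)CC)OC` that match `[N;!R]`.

0

Check the 14 heavy atoms by environment: 10× C (acyclic) → no; 1× S (acyclic) → no; 3× O (acyclic) → no.
No environment satisfies the query, so 0 matching atoms.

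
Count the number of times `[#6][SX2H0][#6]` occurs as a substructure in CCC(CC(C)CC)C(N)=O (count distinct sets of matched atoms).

0

[#6][SX2H0][#6] is the SMARTS for a thioether: an aliphatic sulfur bridging two carbons with no H on the sulfur.
No fragment in the molecule satisfies every constraint, giving 0 matches.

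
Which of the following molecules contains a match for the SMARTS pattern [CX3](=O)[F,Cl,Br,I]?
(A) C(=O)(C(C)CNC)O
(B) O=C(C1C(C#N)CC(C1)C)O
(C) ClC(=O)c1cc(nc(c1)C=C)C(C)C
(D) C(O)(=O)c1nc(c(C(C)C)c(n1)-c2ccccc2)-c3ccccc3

[CX3](=O)[F,Cl,Br,I] describes a carbonyl carbon bonded to a halogen (an acyl halide).
(A) has a carboxylic acid group (-C(=O)OH) but the carbonyl is bonded to -OH, not to a halogen.
(B) has a carboxylic acid group (-C(=O)OH) but the carbonyl is bonded to -OH, not to a halogen.
(C) contains an acyl chloride (-C(=O)Cl), which satisfies every atom and bond constraint.
(D) has a carboxylic acid group (-C(=O)OH) but the carbonyl is bonded to -OH, not to a halogen.
So the answer is (C).

C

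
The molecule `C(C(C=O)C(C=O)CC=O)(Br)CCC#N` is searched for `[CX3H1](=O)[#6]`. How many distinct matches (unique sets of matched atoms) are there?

[CX3H1](=O)[#6] is the SMARTS for an aldehyde: an sp2 carbon with one H, double-bonded to O and single-bonded to carbon.
The molecule carries 3 separate instances of an aldehyde (-CHO) meeting every constraint; each maps to a distinct set of atoms, giving 3 matches.

3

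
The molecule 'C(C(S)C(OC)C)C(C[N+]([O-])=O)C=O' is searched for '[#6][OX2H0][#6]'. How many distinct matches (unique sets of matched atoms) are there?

[#6][OX2H0][#6] is the SMARTS for an ether: an aliphatic oxygen bridging two carbons with no H on the oxygen.
Exactly one fragment in the molecule meets all constraints, giving 1 match.

1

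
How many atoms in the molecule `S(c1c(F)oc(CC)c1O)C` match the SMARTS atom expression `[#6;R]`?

Check the 11 heavy atoms by environment: 1× o (aromatic, in 5-ring) → no; 4× c (aromatic, in 5-ring) → match; 3× C (acyclic) → no; 1× O (acyclic) → no; 1× S (acyclic) → no; 1× F (acyclic) → no.
That gives 4 matching atoms.

4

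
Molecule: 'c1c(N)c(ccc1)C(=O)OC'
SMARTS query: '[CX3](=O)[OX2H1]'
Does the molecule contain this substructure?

No

The pattern [CX3](=O)[OX2H1] describes an sp2 carbon double-bonded to O and single-bonded to an -OH oxygen — a carboxylic acid.
The closest candidate here is a methyl-ester group (-C(=O)OCH3), but the singly-bonded O has no H (OX2H0, not OX2H1). No other fragment satisfies the full query, so there is no match.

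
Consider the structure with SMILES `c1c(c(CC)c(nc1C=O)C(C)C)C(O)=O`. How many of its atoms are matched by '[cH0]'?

4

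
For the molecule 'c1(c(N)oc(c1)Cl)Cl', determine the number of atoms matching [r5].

The query [r5] means: r5 matches atoms in a five-membered ring.
Check the 8 heavy atoms by environment: 1× o (aromatic, in 5-ring) → match; 4× c (aromatic, in 5-ring) → match; 2× Cl (acyclic) → no; 1× N (acyclic) → no.
Summing the matching environments: 1 + 4 = 5 matching atoms.

5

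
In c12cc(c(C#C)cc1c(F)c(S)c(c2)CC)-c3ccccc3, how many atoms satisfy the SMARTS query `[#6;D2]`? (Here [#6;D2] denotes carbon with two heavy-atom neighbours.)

10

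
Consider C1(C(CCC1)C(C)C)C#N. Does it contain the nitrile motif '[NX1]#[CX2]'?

The pattern [NX1]#[CX2] describes a nitrogen triple-bonded to a two-connected carbon — a nitrile.
The molecule carries a nitrile (-C#N), whose atoms satisfy every constraint of the query, so the pattern matches.

Yes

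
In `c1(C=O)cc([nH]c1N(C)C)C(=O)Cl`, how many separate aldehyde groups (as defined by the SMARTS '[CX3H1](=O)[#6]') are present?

1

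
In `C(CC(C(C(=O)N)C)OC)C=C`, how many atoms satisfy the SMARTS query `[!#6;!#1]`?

3

The query [!#6;!#1] means: not carbon and not hydrogen — any heteroatom.
Check the 12 heavy atoms by environment: 9× C → no; 2× O → match; 1× N → match.
Summing the matching environments: 2 + 1 = 3 matching atoms.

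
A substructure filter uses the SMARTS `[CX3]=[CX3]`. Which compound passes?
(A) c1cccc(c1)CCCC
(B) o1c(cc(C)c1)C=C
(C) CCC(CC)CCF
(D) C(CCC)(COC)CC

B

[CX3]=[CX3] describes a non-aromatic C=C double bond between two sp2 carbons (an alkene).
(A) has an ethyl group (-CH2CH3) but its C-C bond is a single bond between CX4 carbons, not CX3=CX3.
(B) contains a vinyl group (-CH=CH2), which satisfies every atom and bond constraint.
(C) has an ethyl group (-CH2CH3) but its C-C bond is a single bond between CX4 carbons, not CX3=CX3.
(D) has an ethyl group (-CH2CH3) but its C-C bond is a single bond between CX4 carbons, not CX3=CX3.
So the answer is (B).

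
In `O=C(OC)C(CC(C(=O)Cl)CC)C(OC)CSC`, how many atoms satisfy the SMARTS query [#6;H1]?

Check the 18 heavy atoms by environment: 3× C (H2) → no; 3× C (H1) → match; 4× O (H0) → no; 4× C (H3) → no; 2× C (H0) → no; 1× Cl (H0) → no; 1× S (H0) → no.
That gives 3 matching atoms.

3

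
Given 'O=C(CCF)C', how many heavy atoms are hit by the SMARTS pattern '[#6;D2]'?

2

The query [#6;D2] means: any carbon bonded to exactly two heavy atoms.
Check the 6 heavy atoms by environment: 2× C (D2) → match; 1× F (D1) → no; 1× C (D3) → no; 1× O (D1) → no; 1× C (D1) → no.
That gives 2 matching atoms.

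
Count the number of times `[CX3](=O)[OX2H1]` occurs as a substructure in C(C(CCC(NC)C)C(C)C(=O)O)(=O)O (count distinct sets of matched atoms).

2

[CX3](=O)[OX2H1] is the SMARTS for a carboxylic acid: an sp2 carbon double-bonded to O and single-bonded to an -OH oxygen.
The molecule carries 2 separate instances of a carboxylic acid group (-C(=O)OH) meeting every constraint; each maps to a distinct set of atoms, giving 2 matches.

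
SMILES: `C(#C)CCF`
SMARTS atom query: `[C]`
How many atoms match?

4

Check the 5 heavy atoms by environment: 4× C → match; 1× F → no.
That gives 4 matching atoms.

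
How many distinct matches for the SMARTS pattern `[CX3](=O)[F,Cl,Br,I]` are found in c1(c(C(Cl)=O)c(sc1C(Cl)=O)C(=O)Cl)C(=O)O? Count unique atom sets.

[CX3](=O)[F,Cl,Br,I] is the SMARTS for an acyl halide: a carbonyl carbon bonded to a halogen.
The molecule carries 3 separate instances of an acyl chloride (-C(=O)Cl) meeting every constraint; each maps to a distinct set of atoms, giving 3 matches.

3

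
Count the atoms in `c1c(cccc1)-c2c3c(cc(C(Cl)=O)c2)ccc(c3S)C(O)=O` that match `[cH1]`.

9

The query [cH1] means: aromatic carbon bearing exactly one hydrogen.
Check the 23 heavy atoms by environment: 7× c (aromatic, H0) → no; 9× c (aromatic, H1) → match; 2× C (H0) → no; 2× O (H0) → no; 1× O (H1) → no; 1× S (H1) → no; 1× Cl (H0) → no.
That gives 9 matching atoms.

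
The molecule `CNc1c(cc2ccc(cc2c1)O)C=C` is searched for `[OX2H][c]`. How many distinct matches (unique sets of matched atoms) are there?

1

[OX2H][c] is the SMARTS for a phenol: a hydroxyl oxygen attached to an aromatic carbon.
Exactly one fragment in the molecule meets all constraints, giving 1 match.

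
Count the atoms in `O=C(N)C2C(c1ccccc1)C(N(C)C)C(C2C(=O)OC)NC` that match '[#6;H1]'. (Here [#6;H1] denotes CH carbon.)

The query [#6;H1] means: any carbon bearing exactly one hydrogen.
Check the 23 heavy atoms by environment: 5× C (H1) → match; 1× N (H1) → no; 4× C (H3) → no; 2× C (H0) → no; 3× O (H0) → no; 1× N (H2) → no; 1× c (aromatic, H0) → no; 5× c (aromatic, H1) → match; 1× N (H0) → no.
Summing the matching environments: 5 + 5 = 10 matching atoms.

10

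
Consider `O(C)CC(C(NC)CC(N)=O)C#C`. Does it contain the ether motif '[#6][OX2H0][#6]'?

Yes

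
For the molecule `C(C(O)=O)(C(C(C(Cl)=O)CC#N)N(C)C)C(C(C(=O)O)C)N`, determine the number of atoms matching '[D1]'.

11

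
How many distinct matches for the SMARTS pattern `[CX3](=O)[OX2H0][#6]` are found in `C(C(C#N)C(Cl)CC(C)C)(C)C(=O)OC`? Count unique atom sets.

[CX3](=O)[OX2H0][#6] is the SMARTS for an ester: a carbonyl carbon bonded to an oxygen that is itself bonded to carbon (no H on that O).
Exactly one fragment in the molecule meets all constraints, giving 1 match.

1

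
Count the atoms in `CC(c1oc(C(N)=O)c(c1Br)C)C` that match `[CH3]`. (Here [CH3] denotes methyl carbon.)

3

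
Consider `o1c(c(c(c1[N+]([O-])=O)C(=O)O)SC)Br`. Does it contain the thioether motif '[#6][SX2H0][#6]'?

The pattern [#6][SX2H0][#6] describes an aliphatic sulfur bridging two carbons with no H on the sulfur — a thioether.
The molecule carries a methylthio ether (-SCH3), whose atoms satisfy every constraint of the query, so the pattern matches.

Yes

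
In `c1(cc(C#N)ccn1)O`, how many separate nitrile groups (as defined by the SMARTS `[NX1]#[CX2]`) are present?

[NX1]#[CX2] is the SMARTS for a nitrile: a nitrogen triple-bonded to a two-connected carbon.
Exactly one fragment in the molecule meets all constraints, giving 1 match.

1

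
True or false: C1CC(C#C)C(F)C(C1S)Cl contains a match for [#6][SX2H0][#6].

The pattern [#6][SX2H0][#6] describes an aliphatic sulfur bridging two carbons with no H on the sulfur — a thioether.
The closest candidate here is a thiol (-SH), but the sulfur has H1, not H0 bridging two carbons. No other fragment satisfies the full query, so there is no match.

False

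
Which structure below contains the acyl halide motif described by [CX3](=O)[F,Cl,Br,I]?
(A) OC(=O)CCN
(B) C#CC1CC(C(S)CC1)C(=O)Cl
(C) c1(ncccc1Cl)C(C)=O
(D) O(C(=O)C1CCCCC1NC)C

[CX3](=O)[F,Cl,Br,I] describes a carbonyl carbon bonded to a halogen (an acyl halide).
(A) has a carboxylic acid group (-C(=O)OH) but the carbonyl is bonded to -OH, not to a halogen.
(B) contains an acyl chloride (-C(=O)Cl), which satisfies every atom and bond constraint.
(C) has a chloro substituent but the Cl is not on a carbonyl carbon.
(D) has a methyl-ester group (-C(=O)OCH3) but the carbonyl is bonded to -O-C, not to a halogen.
So the answer is (B).

B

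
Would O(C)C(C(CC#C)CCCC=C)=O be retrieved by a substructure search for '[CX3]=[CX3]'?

Yes

The pattern [CX3]=[CX3] describes a non-aromatic C=C double bond between two sp2 carbons — an alkene.
The molecule carries a vinyl group (-CH=CH2), whose atoms satisfy every constraint of the query, so the pattern matches.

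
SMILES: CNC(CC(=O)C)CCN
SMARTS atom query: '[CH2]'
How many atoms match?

3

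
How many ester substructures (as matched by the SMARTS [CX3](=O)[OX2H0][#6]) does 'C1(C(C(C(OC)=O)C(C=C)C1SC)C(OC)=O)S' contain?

[CX3](=O)[OX2H0][#6] is the SMARTS for an ester: a carbonyl carbon bonded to an oxygen that is itself bonded to carbon (no H on that O).
The molecule carries 2 separate instances of a methyl-ester group (-C(=O)OCH3) meeting every constraint; each maps to a distinct set of atoms, giving 2 matches.

2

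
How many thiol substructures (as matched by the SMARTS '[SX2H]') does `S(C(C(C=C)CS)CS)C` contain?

2

[SX2H] is the SMARTS for a thiol: an aliphatic sulfur with two connections, one being H.
The molecule carries 2 separate instances of a thiol (-SH) meeting every constraint; each maps to a distinct set of atoms, giving 2 matches.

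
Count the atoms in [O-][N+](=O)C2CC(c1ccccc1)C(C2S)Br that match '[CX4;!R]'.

0

The query [CX4;!R] means: aliphatic carbon with four total connections, not in a ring.
Check the 16 heavy atoms by environment: 5× C (X4, in 5-ring) → no; 1× Br (X1, acyclic) → no; 6× c (aromatic, X3, in 6-ring) → no; 1× N (charge +1, X3, acyclic) → no; 1× O (charge -1, X1, acyclic) → no; 1× O (X1, acyclic) → no; 1× S (X2, acyclic) → no.
No environment satisfies the query, so 0 matching atoms.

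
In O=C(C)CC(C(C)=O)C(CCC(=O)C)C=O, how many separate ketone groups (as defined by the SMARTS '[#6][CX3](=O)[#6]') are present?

3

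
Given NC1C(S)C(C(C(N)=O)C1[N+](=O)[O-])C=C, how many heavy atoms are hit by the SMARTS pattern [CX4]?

5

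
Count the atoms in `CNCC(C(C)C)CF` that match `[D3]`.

2

The query [D3] means: atom with exactly three heavy-atom neighbours.
Check the 9 heavy atoms by environment: 2× C (D2) → no; 2× C (D3) → match; 1× N (D2) → no; 3× C (D1) → no; 1× F (D1) → no.
That gives 2 matching atoms.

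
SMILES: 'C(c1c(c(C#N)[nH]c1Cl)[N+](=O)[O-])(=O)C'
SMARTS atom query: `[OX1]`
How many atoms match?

3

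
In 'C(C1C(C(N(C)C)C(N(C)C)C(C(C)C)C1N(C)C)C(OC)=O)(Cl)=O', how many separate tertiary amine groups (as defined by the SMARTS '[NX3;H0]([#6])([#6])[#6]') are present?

[NX3;H0]([#6])([#6])[#6] is the SMARTS for a tertiary amine: a trivalent nitrogen with no H, bonded to three carbons.
The molecule carries 3 separate instances of a dimethylamino group (-N(CH3)2) meeting every constraint; each maps to a distinct set of atoms, giving 3 matches.

3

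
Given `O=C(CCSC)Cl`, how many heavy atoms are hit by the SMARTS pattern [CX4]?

3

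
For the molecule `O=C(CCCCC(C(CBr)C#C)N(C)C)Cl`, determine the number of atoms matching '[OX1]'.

Check the 16 heavy atoms by environment: 9× C (X4) → no; 1× N (X3) → no; 1× Br (X1) → no; 1× C (X3) → no; 1× O (X1) → match; 1× Cl (X1) → no; 2× C (X2) → no.
That gives 1 matching atom.

1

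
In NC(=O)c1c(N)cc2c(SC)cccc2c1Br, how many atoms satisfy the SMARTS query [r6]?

10

The query [r6] means: r6 matches atoms in a six-membered ring.
Check the 17 heavy atoms by environment: 10× c (aromatic, in 6-ring) → match; 1× S (acyclic) → no; 2× C (acyclic) → no; 2× N (acyclic) → no; 1× Br (acyclic) → no; 1× O (acyclic) → no.
That gives 10 matching atoms.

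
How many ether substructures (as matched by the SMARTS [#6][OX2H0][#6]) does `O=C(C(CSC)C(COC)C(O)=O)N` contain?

1

[#6][OX2H0][#6] is the SMARTS for an ether: an aliphatic oxygen bridging two carbons with no H on the oxygen.
Exactly one fragment in the molecule meets all constraints, giving 1 match.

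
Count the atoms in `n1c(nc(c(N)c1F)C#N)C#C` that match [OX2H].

0

The query [OX2H] means: aliphatic oxygen with two connections, one of which is H — an -OH oxygen.
Check the 12 heavy atoms by environment: 2× n (aromatic, H0, X2) → no; 4× c (aromatic, H0, X3) → no; 2× C (H0, X2) → no; 1× C (H1, X2) → no; 1× N (H2, X3) → no; 1× N (H0, X1) → no; 1× F (H0, X1) → no.
No environment satisfies the query, so 0 matching atoms.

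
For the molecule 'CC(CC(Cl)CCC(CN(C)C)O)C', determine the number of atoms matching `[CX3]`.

Check the 14 heavy atoms by environment: 11× C (X4) → no; 1× N (X3) → no; 1× O (X2) → no; 1× Cl (X1) → no.
No environment satisfies the query, so 0 matching atoms.

0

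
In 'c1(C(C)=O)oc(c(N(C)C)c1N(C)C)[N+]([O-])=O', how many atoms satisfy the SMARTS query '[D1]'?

8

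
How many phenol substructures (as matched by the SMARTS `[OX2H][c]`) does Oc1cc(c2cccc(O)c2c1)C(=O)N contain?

[OX2H][c] is the SMARTS for a phenol: a hydroxyl oxygen attached to an aromatic carbon.
The molecule carries 2 separate instances of a hydroxyl group (-OH) meeting every constraint; each maps to a distinct set of atoms, giving 2 matches.

2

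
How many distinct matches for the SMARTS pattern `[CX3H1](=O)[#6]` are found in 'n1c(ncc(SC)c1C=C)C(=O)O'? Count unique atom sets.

[CX3H1](=O)[#6] is the SMARTS for an aldehyde: an sp2 carbon with one H, double-bonded to O and single-bonded to carbon.
The molecule has a carboxylic acid group (-C(=O)OH), but the carbonyl carbon has H0 and is bonded to O, not H1; nothing else fits, so there are 0 matches.

0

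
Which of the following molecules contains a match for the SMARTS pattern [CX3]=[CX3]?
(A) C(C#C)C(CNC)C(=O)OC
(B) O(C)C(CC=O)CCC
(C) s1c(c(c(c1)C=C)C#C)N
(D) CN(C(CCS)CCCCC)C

[CX3]=[CX3] describes a non-aromatic C=C double bond between two sp2 carbons (an alkene).
(A) has an ethynyl group (-C#CH) but the C-C bond is a triple bond, not a double bond.
(B) has an ethyl group (-CH2CH3) but its C-C bond is a single bond between CX4 carbons, not CX3=CX3.
(C) contains a vinyl group (-CH=CH2), which satisfies every atom and bond constraint.
(D) has an ethyl group (-CH2CH3) but its C-C bond is a single bond between CX4 carbons, not CX3=CX3.
So the answer is (C).

C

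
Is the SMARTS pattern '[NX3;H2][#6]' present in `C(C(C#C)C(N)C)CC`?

Yes

The pattern [NX3;H2][#6] describes a trivalent nitrogen with two H attached to carbon — a primary amine.
The molecule carries a primary amino group (-NH2), whose atoms satisfy every constraint of the query, so the pattern matches.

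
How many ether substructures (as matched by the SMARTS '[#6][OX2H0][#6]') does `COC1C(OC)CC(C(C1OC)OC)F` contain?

[#6][OX2H0][#6] is the SMARTS for an ether: an aliphatic oxygen bridging two carbons with no H on the oxygen.
The molecule carries 4 separate instances of a methoxy ether (-OCH3) meeting every constraint; each maps to a distinct set of atoms, giving 4 matches.

4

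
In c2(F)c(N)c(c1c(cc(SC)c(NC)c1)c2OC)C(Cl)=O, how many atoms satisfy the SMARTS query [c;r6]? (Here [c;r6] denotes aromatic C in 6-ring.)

The query [c;r6] means: aromatic carbon that belongs to a six-membered ring.
Check the 21 heavy atoms by environment: 10× c (aromatic, in 6-ring) → match; 1× S (acyclic) → no; 4× C (acyclic) → no; 2× N (acyclic) → no; 2× O (acyclic) → no; 1× Cl (acyclic) → no; 1× F (acyclic) → no.
That gives 10 matching atoms.

10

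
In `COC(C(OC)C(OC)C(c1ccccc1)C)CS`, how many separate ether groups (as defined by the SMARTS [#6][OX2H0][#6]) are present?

3

[#6][OX2H0][#6] is the SMARTS for an ether: an aliphatic oxygen bridging two carbons with no H on the oxygen.
The molecule carries 3 separate instances of a methoxy ether (-OCH3) meeting every constraint; each maps to a distinct set of atoms, giving 3 matches.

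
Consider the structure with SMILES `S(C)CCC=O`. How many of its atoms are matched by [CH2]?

2

Check the 6 heavy atoms by environment: 2× C (H2) → match; 1× S (H0) → no; 1× C (H3) → no; 1× C (H1) → no; 1× O (H0) → no.
That gives 2 matching atoms.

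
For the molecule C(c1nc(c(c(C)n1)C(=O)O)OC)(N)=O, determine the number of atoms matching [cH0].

Check the 15 heavy atoms by environment: 2× n (aromatic, H0) → no; 4× c (aromatic, H0) → match; 2× C (H3) → no; 2× C (H0) → no; 3× O (H0) → no; 1× O (H1) → no; 1× N (H2) → no.
That gives 4 matching atoms.

4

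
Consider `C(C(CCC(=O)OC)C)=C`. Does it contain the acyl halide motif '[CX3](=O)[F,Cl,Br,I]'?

The pattern [CX3](=O)[F,Cl,Br,I] describes a carbonyl carbon bonded to a halogen — an acyl halide.
The closest candidate here is a methyl-ester group (-C(=O)OCH3), but the carbonyl is bonded to -O-C, not to a halogen. No other fragment satisfies the full query, so there is no match.

No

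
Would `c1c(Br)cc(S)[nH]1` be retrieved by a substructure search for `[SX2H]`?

Yes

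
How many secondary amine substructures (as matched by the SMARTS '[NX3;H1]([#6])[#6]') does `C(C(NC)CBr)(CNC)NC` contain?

3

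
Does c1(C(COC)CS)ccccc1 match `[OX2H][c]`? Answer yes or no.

The pattern [OX2H][c] describes a hydroxyl oxygen attached to an aromatic carbon — a phenol.
The closest candidate here is a methoxy ether (-OCH3), but the oxygen has H0, not H1. No other fragment satisfies the full query, so there is no match.

No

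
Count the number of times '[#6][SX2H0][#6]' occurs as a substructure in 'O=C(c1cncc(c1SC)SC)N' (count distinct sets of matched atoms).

2

[#6][SX2H0][#6] is the SMARTS for a thioether: an aliphatic sulfur bridging two carbons with no H on the sulfur.
The molecule carries 2 separate instances of a methylthio ether (-SCH3) meeting every constraint; each maps to a distinct set of atoms, giving 2 matches.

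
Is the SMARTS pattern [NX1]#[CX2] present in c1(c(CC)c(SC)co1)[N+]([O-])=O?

The pattern [NX1]#[CX2] describes a nitrogen triple-bonded to a two-connected carbon — a nitrile.
The closest candidate here is a nitro group (-[N+](=O)[O-]), but there is no C#N triple bond. No other fragment satisfies the full query, so there is no match.

No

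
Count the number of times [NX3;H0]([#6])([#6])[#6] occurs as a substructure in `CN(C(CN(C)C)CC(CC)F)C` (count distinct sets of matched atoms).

2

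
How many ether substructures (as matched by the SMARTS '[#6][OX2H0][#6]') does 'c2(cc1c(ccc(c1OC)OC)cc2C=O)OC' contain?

3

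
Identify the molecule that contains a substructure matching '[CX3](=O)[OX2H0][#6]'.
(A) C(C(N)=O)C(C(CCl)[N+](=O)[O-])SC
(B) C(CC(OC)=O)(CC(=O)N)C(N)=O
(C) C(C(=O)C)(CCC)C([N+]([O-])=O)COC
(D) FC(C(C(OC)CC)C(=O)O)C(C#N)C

[CX3](=O)[OX2H0][#6] describes a carbonyl carbon bonded to an oxygen that is itself bonded to carbon (no H on that O) (an ester).
(A) has a primary amide (-C(=O)NH2) but the carbonyl is bonded to N, not to an O-C linkage.
(B) contains a methyl-ester group (-C(=O)OCH3), which satisfies every atom and bond constraint.
(C) has a methoxy ether (-OCH3) but the ether oxygen is not adjacent to a C=O carbon.
(D) has a methoxy ether (-OCH3) but the ether oxygen is not adjacent to a C=O carbon.
So the answer is (B).

B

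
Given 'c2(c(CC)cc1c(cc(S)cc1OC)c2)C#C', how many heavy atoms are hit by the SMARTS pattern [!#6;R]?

0

The query [!#6;R] means: non-carbon atom that is part of a ring.
Check the 17 heavy atoms by environment: 10× c (aromatic, in 6-ring) → no; 1× S (acyclic) → no; 5× C (acyclic) → no; 1× O (acyclic) → no.
No environment satisfies the query, so 0 matching atoms.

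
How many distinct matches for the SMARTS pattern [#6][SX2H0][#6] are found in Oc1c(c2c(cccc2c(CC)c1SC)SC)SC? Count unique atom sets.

3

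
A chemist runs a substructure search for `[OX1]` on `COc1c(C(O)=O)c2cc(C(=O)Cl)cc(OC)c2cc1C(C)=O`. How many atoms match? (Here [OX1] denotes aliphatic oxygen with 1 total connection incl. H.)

3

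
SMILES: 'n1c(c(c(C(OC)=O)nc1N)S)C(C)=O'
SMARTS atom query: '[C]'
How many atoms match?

The query [C] means: uppercase C matches aliphatic (non-aromatic) carbon only.
Check the 15 heavy atoms by environment: 2× n (aromatic) → no; 4× c (aromatic) → no; 1× S → no; 4× C → match; 3× O → no; 1× N → no.
That gives 4 matching atoms.

4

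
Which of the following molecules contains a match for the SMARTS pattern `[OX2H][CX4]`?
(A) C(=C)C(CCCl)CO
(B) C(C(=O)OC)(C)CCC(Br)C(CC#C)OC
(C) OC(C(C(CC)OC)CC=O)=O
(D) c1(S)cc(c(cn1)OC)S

[OX2H][CX4] describes a hydroxyl oxygen bound to an sp3 (X4) carbon (an aliphatic alcohol).
(A) contains a hydroxyl group (-OH), which satisfies every atom and bond constraint.
(B) has a methoxy ether (-OCH3) but the oxygen has H0 (ether), not H1.
(C) has a methoxy ether (-OCH3) but the oxygen has H0 (ether), not H1.
(D) has a methoxy ether (-OCH3) but the oxygen has H0 (ether), not H1.
So the answer is (A).

A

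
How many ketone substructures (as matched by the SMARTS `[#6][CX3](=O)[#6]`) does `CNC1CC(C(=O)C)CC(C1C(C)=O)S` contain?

[#6][CX3](=O)[#6] is the SMARTS for a ketone: a carbonyl carbon (no H) flanked by two carbons.
The molecule carries 2 separate instances of an acetyl/ketone group (-C(=O)CH3) meeting every constraint; each maps to a distinct set of atoms, giving 2 matches.

2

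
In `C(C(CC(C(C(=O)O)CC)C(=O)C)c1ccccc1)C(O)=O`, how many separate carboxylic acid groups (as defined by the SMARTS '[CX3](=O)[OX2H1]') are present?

2

[CX3](=O)[OX2H1] is the SMARTS for a carboxylic acid: an sp2 carbon double-bonded to O and single-bonded to an -OH oxygen.
The molecule carries 2 separate instances of a carboxylic acid group (-C(=O)OH) meeting every constraint; each maps to a distinct set of atoms, giving 2 matches.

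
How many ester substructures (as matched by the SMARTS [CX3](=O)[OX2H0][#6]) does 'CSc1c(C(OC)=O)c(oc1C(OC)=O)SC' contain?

2

[CX3](=O)[OX2H0][#6] is the SMARTS for an ester: a carbonyl carbon bonded to an oxygen that is itself bonded to carbon (no H on that O).
The molecule carries 2 separate instances of a methyl-ester group (-C(=O)OCH3) meeting every constraint; each maps to a distinct set of atoms, giving 2 matches.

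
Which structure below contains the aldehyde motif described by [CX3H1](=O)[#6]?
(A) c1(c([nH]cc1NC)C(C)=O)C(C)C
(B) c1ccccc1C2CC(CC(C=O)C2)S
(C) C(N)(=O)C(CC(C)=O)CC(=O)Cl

B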